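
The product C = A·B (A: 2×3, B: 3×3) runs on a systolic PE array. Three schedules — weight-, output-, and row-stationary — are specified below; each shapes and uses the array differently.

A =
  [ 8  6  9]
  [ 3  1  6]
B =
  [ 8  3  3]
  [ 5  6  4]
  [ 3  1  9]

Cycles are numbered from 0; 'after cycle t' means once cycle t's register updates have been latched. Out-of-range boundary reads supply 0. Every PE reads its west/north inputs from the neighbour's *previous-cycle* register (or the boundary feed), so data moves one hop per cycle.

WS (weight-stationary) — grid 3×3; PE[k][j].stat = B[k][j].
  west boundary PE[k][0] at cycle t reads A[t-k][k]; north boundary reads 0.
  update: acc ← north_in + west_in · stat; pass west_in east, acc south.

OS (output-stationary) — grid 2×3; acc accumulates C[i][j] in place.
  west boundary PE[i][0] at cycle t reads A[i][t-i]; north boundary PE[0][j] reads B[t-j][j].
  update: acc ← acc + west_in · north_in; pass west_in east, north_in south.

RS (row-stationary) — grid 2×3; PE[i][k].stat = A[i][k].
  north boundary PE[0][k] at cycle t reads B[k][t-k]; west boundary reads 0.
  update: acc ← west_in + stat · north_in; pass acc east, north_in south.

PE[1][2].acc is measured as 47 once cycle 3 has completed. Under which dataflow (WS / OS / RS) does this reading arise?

dataflow = RS

Under WS (3×3), PE[1][2]:
  [0] (1,2) acc=0 (h:0 v:0)
  [1] (1,2) acc=0 (h:0 v:0)
  [2] (1,2) acc=0 (h:0 v:0)
  [3] (1,2) acc=48 (h:6 v:48)
Under OS (2×3), PE[1][2]:
  [0] (1,2) acc=0 (h:0 v:0)
  [1] (1,2) acc=0 (h:0 v:0)
  [2] (1,2) acc=0 (h:0 v:0)
  [3] (1,2) acc=9 (h:3 v:3)
Under RS (2×3), PE[1][2]:
  [0] (1,2) acc=0 (h:0 v:0)
  [1] (1,2) acc=0 (h:0 v:0)
  [2] (1,2) acc=0 (h:0 v:0)
  [3] (1,2) acc=47 (h:47 v:3)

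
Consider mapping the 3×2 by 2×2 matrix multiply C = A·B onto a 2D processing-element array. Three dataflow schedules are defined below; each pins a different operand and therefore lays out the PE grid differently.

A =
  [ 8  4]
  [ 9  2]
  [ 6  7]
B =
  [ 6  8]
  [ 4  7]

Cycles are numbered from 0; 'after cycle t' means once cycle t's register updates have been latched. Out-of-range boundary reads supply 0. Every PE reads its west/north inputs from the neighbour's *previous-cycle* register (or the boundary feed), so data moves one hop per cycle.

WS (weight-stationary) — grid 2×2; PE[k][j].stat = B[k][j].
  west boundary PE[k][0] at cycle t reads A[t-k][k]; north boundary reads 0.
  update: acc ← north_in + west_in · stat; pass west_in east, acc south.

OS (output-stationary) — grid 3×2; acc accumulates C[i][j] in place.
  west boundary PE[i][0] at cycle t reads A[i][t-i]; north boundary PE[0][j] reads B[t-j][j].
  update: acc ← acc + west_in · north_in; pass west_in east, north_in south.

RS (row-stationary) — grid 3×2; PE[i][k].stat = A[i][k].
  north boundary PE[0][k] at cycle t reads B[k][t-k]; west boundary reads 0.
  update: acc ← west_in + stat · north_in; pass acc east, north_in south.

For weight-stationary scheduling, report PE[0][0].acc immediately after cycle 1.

WS (2×2). Following PE[0][0] plus its west/north inputs:
  after 0 — PE[0][0] acc=48, pass-E 8, pass-S 48
  after 1 — PE[0][0] acc=54, pass-E 9, pass-S 54

PE[0][0].acc = 54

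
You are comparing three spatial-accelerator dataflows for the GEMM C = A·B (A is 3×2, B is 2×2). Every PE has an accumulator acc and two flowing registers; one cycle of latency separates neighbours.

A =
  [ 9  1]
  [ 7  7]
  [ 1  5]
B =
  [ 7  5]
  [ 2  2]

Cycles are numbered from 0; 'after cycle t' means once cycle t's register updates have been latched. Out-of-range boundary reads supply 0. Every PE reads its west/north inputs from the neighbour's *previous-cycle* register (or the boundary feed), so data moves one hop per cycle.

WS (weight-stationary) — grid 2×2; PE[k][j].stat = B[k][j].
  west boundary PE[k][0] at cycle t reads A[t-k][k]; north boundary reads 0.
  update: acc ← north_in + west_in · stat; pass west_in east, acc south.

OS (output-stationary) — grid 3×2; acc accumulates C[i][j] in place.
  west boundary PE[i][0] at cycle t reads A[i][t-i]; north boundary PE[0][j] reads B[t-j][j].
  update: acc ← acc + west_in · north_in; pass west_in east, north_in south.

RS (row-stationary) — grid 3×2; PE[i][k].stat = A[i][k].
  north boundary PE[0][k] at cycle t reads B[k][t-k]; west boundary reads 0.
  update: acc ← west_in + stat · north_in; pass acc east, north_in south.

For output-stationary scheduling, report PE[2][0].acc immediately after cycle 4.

OS on a 3×2 grid — tracing PE[2][0] and its feeders:
  after 0 — PE[1][0] acc=0, pass-E 0, pass-S 0
  after 0 — PE[2][0] acc=0, pass-E 0, pass-S 0
  after 1 — PE[1][0] acc=49, pass-E 7, pass-S 7
  after 1 — PE[2][0] acc=0, pass-E 0, pass-S 0
  after 2 — PE[1][0] acc=63, pass-E 7, pass-S 2
  after 2 — PE[2][0] acc=7, pass-E 1, pass-S 7
  after 3 — PE[1][0] acc=63, pass-E 0, pass-S 0
  after 3 — PE[2][0] acc=17, pass-E 5, pass-S 2
  after 4 — PE[1][0] acc=63, pass-E 0, pass-S 0
  after 4 — PE[2][0] acc=17, pass-E 0, pass-S 0

PE[2][0].acc = 17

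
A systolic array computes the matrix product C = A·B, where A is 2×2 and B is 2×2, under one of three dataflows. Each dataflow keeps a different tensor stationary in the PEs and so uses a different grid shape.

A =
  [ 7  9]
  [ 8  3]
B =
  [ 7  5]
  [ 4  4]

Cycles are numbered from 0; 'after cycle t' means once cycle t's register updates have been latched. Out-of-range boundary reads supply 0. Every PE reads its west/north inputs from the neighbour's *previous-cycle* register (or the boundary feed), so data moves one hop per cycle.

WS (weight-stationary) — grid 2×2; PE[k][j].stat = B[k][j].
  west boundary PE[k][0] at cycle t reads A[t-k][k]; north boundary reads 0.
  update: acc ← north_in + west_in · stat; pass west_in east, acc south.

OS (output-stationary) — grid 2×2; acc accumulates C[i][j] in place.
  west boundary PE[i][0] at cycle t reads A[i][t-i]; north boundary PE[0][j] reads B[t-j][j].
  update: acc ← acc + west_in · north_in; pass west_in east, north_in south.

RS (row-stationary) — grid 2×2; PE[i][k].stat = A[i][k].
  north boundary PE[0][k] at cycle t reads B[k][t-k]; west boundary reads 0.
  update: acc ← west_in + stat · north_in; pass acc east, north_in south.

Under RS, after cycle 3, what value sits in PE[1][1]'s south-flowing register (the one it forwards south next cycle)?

register = 4

RS 2×2: PE[1][1] cycle-by-cycle (with neighbour feeds):
  step 0 · PE0,1: acc=0; fwd→0 fwd↓0
  step 0 · PE1,0: acc=0; fwd→0 fwd↓0
  step 0 · PE1,1: acc=0; fwd→0 fwd↓0
  step 1 · PE0,1: acc=85; fwd→85 fwd↓4
  step 1 · PE1,0: acc=56; fwd→56 fwd↓7
  step 1 · PE1,1: acc=0; fwd→0 fwd↓0
  step 2 · PE0,1: acc=71; fwd→71 fwd↓4
  step 2 · PE1,0: acc=40; fwd→40 fwd↓5
  step 2 · PE1,1: acc=68; fwd→68 fwd↓4
  step 3 · PE0,1: acc=0; fwd→0 fwd↓0
  step 3 · PE1,0: acc=0; fwd→0 fwd↓0
  step 3 · PE1,1: acc=52; fwd→52 fwd↓4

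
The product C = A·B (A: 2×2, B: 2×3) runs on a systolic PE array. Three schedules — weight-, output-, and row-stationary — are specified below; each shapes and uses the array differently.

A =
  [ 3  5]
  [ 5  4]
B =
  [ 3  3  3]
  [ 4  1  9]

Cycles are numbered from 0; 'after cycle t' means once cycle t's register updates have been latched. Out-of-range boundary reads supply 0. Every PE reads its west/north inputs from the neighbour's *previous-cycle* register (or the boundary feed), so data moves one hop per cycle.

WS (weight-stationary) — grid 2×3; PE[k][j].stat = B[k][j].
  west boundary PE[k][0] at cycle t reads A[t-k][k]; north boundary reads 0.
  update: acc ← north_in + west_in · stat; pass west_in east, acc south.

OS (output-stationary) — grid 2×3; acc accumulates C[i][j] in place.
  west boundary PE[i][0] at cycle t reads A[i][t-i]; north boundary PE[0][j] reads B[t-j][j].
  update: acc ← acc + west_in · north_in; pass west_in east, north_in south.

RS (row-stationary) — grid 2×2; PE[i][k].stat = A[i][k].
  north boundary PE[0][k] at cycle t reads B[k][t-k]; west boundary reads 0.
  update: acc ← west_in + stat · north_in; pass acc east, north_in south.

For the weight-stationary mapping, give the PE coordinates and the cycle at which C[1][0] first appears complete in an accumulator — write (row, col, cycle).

(row, col, cycle) = (1, 0, 2)

WS — PE[1][0] is where C[1][0] collects:
  @0  [1,0]  acc 0  |  →0  ↓0
  @1  [1,0]  acc 29  |  →5  ↓29
  @2  [1,0]  acc 31  |  →4  ↓31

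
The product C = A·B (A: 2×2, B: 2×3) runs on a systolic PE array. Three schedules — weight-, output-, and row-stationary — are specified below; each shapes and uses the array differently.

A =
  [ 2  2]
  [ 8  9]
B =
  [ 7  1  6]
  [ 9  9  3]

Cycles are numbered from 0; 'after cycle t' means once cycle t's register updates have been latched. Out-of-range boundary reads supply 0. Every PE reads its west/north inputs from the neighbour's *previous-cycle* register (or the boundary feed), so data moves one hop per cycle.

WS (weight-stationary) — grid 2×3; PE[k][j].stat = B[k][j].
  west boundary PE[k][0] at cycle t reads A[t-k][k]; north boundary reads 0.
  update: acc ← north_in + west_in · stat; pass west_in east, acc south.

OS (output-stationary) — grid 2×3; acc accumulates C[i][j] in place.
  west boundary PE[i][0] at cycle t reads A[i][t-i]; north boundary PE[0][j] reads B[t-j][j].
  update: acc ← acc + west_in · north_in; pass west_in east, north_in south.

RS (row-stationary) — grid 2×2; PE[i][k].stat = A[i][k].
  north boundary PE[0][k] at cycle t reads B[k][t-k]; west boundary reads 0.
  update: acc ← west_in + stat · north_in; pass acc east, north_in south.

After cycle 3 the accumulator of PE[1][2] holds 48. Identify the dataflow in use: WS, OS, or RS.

dataflow = OS

Under WS (2×3), PE[1][2]:
  @0  [1,2]  acc 0  |  →0  ↓0
  @1  [1,2]  acc 0  |  →0  ↓0
  @2  [1,2]  acc 0  |  →0  ↓0
  @3  [1,2]  acc 18  |  →2  ↓18
Under OS (2×3), PE[1][2]:
  @0  [1,2]  acc 0  |  →0  ↓0
  @1  [1,2]  acc 0  |  →0  ↓0
  @2  [1,2]  acc 0  |  →0  ↓0
  @3  [1,2]  acc 48  |  →8  ↓6
RS (2×2): PE[1][2] does not exist.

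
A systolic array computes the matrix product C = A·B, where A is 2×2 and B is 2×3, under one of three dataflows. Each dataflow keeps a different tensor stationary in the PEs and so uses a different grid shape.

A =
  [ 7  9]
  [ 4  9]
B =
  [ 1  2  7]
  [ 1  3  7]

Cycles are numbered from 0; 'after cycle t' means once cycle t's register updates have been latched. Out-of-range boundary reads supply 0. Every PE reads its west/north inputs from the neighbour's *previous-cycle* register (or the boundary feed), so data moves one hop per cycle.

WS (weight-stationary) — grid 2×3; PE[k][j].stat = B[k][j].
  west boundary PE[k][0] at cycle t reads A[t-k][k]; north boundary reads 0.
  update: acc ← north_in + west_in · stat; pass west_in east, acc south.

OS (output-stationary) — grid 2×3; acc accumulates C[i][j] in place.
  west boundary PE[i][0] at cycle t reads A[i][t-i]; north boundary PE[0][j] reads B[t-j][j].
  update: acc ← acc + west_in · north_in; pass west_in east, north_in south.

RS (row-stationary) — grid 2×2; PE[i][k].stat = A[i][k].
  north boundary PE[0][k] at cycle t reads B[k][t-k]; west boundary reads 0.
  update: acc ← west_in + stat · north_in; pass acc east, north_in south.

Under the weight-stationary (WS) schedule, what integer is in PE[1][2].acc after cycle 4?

WS on a 2×3 grid — tracing PE[1][2] and its feeders:
  cycle 0: PE[0][2] → acc 0, east 0, south 0
  cycle 0: PE[1][1] → acc 0, east 0, south 0
  cycle 0: PE[1][2] → acc 0, east 0, south 0
  cycle 1: PE[0][2] → acc 0, east 0, south 0
  cycle 1: PE[1][1] → acc 0, east 0, south 0
  cycle 1: PE[1][2] → acc 0, east 0, south 0
  cycle 2: PE[0][2] → acc 49, east 7, south 49
  cycle 2: PE[1][1] → acc 41, east 9, south 41
  cycle 2: PE[1][2] → acc 0, east 0, south 0
  cycle 3: PE[0][2] → acc 28, east 4, south 28
  cycle 3: PE[1][1] → acc 35, east 9, south 35
  cycle 3: PE[1][2] → acc 112, east 9, south 112
  cycle 4: PE[0][2] → acc 0, east 0, south 0
  cycle 4: PE[1][1] → acc 0, east 0, south 0
  cycle 4: PE[1][2] → acc 91, east 9, south 91

PE[1][2].acc = 91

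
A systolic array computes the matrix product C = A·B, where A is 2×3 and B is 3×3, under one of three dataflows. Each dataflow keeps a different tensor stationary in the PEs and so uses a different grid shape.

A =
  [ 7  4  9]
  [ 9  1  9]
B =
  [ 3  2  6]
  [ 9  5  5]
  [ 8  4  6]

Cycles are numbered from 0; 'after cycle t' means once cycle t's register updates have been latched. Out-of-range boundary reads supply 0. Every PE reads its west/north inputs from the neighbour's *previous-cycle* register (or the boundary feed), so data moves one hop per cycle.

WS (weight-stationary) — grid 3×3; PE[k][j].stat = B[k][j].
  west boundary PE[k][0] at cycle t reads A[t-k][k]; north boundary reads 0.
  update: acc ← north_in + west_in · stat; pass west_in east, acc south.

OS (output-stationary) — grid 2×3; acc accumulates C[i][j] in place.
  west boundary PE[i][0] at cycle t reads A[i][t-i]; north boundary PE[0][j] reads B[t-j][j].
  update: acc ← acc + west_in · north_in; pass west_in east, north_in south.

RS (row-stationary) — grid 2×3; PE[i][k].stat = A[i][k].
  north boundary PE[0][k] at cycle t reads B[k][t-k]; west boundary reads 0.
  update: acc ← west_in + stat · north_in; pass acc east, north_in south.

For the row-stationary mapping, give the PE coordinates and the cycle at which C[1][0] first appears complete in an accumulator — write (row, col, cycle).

RS: C[1][0] accumulates in PE[1][2]:
  c0 r1c2: 0 / 0 / 0
  c1 r1c2: 0 / 0 / 0
  c2 r1c2: 0 / 0 / 0
  c3 r1c2: 108 / 108 / 8

(row, col, cycle) = (1, 2, 3)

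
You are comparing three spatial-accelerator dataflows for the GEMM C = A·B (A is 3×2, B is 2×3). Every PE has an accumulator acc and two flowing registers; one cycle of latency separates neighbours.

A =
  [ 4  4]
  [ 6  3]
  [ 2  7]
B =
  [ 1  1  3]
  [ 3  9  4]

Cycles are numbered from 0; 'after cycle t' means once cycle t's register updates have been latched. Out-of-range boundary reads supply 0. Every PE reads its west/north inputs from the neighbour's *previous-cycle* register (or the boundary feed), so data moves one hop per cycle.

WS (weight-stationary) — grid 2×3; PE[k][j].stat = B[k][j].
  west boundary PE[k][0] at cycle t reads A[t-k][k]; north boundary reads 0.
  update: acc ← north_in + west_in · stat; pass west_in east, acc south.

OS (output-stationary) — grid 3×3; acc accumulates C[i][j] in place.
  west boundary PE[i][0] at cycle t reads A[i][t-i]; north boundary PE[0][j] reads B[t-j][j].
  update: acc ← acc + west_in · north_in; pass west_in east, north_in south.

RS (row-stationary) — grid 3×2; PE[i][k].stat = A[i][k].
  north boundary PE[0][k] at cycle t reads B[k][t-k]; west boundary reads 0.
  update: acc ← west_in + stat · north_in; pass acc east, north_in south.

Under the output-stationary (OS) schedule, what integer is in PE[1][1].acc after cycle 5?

PE[1][1].acc = 33

OS 3×3: PE[1][1] cycle-by-cycle (with neighbour feeds):
  c0 r0c1: 0 / 0 / 0
  c0 r1c0: 0 / 0 / 0
  c0 r1c1: 0 / 0 / 0
  c1 r0c1: 4 / 4 / 1
  c1 r1c0: 6 / 6 / 1
  c1 r1c1: 0 / 0 / 0
  c2 r0c1: 40 / 4 / 9
  c2 r1c0: 15 / 3 / 3
  c2 r1c1: 6 / 6 / 1
  c3 r0c1: 40 / 0 / 0
  c3 r1c0: 15 / 0 / 0
  c3 r1c1: 33 / 3 / 9
  c4 r0c1: 40 / 0 / 0
  c4 r1c0: 15 / 0 / 0
  c4 r1c1: 33 / 0 / 0
  c5 r0c1: 40 / 0 / 0
  c5 r1c0: 15 / 0 / 0
  c5 r1c1: 33 / 0 / 0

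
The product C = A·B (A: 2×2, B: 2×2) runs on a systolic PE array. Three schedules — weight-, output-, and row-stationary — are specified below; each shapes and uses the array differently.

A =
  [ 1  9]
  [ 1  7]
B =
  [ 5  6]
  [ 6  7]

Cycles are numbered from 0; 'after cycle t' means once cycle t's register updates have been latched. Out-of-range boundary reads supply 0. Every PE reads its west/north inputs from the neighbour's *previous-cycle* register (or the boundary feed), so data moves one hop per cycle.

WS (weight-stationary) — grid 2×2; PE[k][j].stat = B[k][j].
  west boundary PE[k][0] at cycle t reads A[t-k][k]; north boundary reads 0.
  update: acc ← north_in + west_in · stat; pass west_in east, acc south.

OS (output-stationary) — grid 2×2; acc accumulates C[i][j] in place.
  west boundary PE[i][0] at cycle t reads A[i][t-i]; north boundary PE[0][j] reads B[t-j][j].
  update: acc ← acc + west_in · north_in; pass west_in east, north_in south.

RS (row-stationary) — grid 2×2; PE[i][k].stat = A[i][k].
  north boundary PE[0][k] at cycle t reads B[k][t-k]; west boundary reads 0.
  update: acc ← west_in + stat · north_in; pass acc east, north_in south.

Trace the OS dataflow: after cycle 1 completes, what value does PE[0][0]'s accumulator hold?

PE[0][0].acc = 59

Tracing OS — 2×2 array, target PE[0][0]:
  t=0 PE[0][0]: acc=5 h=1 v=5
  t=1 PE[0][0]: acc=59 h=9 v=6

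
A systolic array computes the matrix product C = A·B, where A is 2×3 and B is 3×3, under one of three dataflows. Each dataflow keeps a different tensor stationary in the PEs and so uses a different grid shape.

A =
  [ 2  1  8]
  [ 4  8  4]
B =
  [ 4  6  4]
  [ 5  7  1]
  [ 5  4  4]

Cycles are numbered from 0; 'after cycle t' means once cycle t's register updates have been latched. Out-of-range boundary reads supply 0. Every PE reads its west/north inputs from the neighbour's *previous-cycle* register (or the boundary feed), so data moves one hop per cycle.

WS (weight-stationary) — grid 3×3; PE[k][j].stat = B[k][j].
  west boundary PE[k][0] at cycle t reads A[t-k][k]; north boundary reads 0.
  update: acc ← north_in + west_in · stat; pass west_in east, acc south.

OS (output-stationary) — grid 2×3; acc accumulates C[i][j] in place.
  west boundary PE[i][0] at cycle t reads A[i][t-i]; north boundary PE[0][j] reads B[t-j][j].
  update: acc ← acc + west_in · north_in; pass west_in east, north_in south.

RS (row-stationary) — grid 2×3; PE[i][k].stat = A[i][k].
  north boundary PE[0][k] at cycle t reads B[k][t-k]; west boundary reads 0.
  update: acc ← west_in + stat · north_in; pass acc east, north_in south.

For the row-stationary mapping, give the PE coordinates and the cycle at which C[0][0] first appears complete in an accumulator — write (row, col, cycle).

(row, col, cycle) = (0, 2, 2)

RS: C[0][0] accumulates in PE[0][2]:
  c0 r0c2: 0 / 0 / 0
  c1 r0c2: 0 / 0 / 0
  c2 r0c2: 53 / 53 / 5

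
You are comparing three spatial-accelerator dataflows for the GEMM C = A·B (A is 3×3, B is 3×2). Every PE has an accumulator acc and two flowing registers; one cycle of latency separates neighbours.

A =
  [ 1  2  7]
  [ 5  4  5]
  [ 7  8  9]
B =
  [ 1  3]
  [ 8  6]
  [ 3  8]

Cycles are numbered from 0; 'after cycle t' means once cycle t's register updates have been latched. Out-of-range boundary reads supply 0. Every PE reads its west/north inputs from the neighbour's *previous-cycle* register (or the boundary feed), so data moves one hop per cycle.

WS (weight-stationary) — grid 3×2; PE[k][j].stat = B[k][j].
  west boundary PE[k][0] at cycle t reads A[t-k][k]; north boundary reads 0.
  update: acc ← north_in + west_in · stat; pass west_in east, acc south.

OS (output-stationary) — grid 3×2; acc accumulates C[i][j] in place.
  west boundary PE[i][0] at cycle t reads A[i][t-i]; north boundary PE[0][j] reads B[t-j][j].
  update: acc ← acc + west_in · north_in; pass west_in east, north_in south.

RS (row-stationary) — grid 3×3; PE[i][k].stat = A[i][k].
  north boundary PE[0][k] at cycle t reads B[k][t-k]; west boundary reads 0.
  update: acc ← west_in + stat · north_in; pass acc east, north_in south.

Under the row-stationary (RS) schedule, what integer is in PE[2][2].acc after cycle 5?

PE[2][2].acc = 141

RS (3×3). Following PE[2][2] plus its west/north inputs:
  step 0 · PE1,2: acc=0; fwd→0 fwd↓0
  step 0 · PE2,1: acc=0; fwd→0 fwd↓0
  step 0 · PE2,2: acc=0; fwd→0 fwd↓0
  step 1 · PE1,2: acc=0; fwd→0 fwd↓0
  step 1 · PE2,1: acc=0; fwd→0 fwd↓0
  step 1 · PE2,2: acc=0; fwd→0 fwd↓0
  step 2 · PE1,2: acc=0; fwd→0 fwd↓0
  step 2 · PE2,1: acc=0; fwd→0 fwd↓0
  step 2 · PE2,2: acc=0; fwd→0 fwd↓0
  step 3 · PE1,2: acc=52; fwd→52 fwd↓3
  step 3 · PE2,1: acc=71; fwd→71 fwd↓8
  step 3 · PE2,2: acc=0; fwd→0 fwd↓0
  step 4 · PE1,2: acc=79; fwd→79 fwd↓8
  step 4 · PE2,1: acc=69; fwd→69 fwd↓6
  step 4 · PE2,2: acc=98; fwd→98 fwd↓3
  step 5 · PE1,2: acc=0; fwd→0 fwd↓0
  step 5 · PE2,1: acc=0; fwd→0 fwd↓0
  step 5 · PE2,2: acc=141; fwd→141 fwd↓8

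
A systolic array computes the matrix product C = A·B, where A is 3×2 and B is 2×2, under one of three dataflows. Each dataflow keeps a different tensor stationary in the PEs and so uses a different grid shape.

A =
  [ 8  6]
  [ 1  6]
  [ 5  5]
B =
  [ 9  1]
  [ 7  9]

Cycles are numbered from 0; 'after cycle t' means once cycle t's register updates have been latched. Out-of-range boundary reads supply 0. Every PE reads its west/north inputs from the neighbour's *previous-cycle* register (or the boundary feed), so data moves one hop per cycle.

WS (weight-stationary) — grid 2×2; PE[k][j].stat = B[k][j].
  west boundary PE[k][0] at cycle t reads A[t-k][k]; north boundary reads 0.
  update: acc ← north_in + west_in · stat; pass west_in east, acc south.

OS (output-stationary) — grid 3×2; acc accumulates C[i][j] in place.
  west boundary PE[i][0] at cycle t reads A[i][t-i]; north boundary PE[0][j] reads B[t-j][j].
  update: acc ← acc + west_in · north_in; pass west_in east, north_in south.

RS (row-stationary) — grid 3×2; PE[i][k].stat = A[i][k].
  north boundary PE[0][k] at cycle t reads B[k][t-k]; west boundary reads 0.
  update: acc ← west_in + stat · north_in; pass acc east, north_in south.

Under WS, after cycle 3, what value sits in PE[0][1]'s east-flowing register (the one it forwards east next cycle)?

WS on a 2×2 grid — tracing PE[0][1] and its feeders:
  c0 r0c0: 72 / 8 / 72
  c0 r0c1: 0 / 0 / 0
  c1 r0c0: 9 / 1 / 9
  c1 r0c1: 8 / 8 / 8
  c2 r0c0: 45 / 5 / 45
  c2 r0c1: 1 / 1 / 1
  c3 r0c0: 0 / 0 / 0
  c3 r0c1: 5 / 5 / 5

register = 5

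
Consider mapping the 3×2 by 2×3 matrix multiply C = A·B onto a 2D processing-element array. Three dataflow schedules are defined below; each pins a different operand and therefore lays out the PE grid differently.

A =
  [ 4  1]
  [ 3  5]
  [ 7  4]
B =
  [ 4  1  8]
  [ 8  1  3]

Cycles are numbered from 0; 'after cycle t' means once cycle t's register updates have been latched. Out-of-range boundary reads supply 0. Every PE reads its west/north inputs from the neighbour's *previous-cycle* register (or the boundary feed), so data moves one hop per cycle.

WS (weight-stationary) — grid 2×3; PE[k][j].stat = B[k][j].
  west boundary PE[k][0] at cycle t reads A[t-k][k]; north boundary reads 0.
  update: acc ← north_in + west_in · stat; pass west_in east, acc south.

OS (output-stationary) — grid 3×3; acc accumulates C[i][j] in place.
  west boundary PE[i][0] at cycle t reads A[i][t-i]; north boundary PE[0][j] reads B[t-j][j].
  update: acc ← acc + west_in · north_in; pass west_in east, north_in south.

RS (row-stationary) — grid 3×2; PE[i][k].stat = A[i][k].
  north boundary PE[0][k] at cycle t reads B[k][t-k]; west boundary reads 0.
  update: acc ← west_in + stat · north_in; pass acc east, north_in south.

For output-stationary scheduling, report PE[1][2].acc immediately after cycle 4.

OS on a 3×3 grid — tracing PE[1][2] and its feeders:
  after 0 — PE[0][2] acc=0, pass-E 0, pass-S 0
  after 0 — PE[1][1] acc=0, pass-E 0, pass-S 0
  after 0 — PE[1][2] acc=0, pass-E 0, pass-S 0
  after 1 — PE[0][2] acc=0, pass-E 0, pass-S 0
  after 1 — PE[1][1] acc=0, pass-E 0, pass-S 0
  after 1 — PE[1][2] acc=0, pass-E 0, pass-S 0
  after 2 — PE[0][2] acc=32, pass-E 4, pass-S 8
  after 2 — PE[1][1] acc=3, pass-E 3, pass-S 1
  after 2 — PE[1][2] acc=0, pass-E 0, pass-S 0
  after 3 — PE[0][2] acc=35, pass-E 1, pass-S 3
  after 3 — PE[1][1] acc=8, pass-E 5, pass-S 1
  after 3 — PE[1][2] acc=24, pass-E 3, pass-S 8
  after 4 — PE[0][2] acc=35, pass-E 0, pass-S 0
  after 4 — PE[1][1] acc=8, pass-E 0, pass-S 0
  after 4 — PE[1][2] acc=39, pass-E 5, pass-S 3

PE[1][2].acc = 39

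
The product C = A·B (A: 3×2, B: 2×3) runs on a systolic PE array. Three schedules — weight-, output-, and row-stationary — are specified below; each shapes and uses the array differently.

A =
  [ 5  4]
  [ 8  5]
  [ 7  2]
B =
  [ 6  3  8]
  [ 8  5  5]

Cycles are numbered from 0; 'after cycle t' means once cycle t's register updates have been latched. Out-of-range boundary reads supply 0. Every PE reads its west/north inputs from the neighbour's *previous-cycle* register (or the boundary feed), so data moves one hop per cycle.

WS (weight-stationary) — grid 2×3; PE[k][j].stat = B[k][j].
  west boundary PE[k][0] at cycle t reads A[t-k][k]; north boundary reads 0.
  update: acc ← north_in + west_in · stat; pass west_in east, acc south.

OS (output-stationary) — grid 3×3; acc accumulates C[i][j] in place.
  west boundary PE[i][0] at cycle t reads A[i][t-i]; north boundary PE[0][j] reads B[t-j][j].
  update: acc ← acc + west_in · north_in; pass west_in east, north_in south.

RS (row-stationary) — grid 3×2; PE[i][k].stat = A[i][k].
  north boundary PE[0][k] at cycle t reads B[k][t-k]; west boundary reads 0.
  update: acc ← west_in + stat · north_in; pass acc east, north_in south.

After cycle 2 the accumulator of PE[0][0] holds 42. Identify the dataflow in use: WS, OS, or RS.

— WS: 2×3; PE[0][0] trace:
  0: (0,0).acc=30  regs=<5,30>
  1: (0,0).acc=48  regs=<8,48>
  2: (0,0).acc=42  regs=<7,42>
— OS: 3×3; PE[0][0] trace:
  0: (0,0).acc=30  regs=<5,6>
  1: (0,0).acc=62  regs=<4,8>
  2: (0,0).acc=62  regs=<0,0>
— RS: 3×2; PE[0][0] trace:
  0: (0,0).acc=30  regs=<30,6>
  1: (0,0).acc=15  regs=<15,3>
  2: (0,0).acc=40  regs=<40,8>

dataflow = WS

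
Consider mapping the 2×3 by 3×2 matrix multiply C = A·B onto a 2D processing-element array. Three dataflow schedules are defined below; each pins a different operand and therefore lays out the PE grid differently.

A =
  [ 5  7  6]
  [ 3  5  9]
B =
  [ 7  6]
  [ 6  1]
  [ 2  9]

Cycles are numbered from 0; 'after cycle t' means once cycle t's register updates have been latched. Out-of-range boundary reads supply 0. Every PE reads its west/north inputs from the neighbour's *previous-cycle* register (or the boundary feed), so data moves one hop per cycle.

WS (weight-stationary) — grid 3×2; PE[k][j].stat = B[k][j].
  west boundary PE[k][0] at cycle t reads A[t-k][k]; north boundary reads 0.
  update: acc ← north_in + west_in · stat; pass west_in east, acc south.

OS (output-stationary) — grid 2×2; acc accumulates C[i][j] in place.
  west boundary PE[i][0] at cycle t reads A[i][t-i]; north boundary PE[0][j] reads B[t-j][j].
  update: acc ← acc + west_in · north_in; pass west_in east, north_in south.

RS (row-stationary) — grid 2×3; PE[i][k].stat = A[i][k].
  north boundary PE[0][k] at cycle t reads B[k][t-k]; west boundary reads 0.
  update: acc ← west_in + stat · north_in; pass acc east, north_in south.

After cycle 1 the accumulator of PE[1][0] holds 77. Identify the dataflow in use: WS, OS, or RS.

dataflow = WS

WS [3×2] PE[1][0] across cycles:
  after 0 — PE[1][0] acc=0, pass-E 0, pass-S 0
  after 1 — PE[1][0] acc=77, pass-E 7, pass-S 77
OS [2×2] PE[1][0] across cycles:
  after 0 — PE[1][0] acc=0, pass-E 0, pass-S 0
  after 1 — PE[1][0] acc=21, pass-E 3, pass-S 7
RS [2×3] PE[1][0] across cycles:
  after 0 — PE[1][0] acc=0, pass-E 0, pass-S 0
  after 1 — PE[1][0] acc=21, pass-E 21, pass-S 7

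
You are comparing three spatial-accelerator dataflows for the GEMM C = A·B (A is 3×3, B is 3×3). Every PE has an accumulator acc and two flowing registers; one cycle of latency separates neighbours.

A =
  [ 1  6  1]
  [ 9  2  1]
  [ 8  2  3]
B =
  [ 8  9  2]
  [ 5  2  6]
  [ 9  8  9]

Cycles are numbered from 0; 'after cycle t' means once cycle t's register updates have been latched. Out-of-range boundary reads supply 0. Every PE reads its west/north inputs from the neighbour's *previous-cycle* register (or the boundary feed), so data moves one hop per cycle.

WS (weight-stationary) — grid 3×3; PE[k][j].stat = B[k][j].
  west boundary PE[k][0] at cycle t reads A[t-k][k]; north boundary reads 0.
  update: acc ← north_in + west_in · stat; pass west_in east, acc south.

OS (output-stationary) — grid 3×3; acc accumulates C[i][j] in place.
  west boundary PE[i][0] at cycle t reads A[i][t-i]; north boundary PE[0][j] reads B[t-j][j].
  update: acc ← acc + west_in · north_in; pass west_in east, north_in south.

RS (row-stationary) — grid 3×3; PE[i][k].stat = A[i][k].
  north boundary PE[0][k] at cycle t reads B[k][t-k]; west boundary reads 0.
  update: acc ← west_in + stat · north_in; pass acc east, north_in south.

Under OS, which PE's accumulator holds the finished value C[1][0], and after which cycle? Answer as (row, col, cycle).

OS — PE[1][0] is where C[1][0] collects:
  t=0 PE[1][0]: acc=0 h=0 v=0
  t=1 PE[1][0]: acc=72 h=9 v=8
  t=2 PE[1][0]: acc=82 h=2 v=5
  t=3 PE[1][0]: acc=91 h=1 v=9

(row, col, cycle) = (1, 0, 3)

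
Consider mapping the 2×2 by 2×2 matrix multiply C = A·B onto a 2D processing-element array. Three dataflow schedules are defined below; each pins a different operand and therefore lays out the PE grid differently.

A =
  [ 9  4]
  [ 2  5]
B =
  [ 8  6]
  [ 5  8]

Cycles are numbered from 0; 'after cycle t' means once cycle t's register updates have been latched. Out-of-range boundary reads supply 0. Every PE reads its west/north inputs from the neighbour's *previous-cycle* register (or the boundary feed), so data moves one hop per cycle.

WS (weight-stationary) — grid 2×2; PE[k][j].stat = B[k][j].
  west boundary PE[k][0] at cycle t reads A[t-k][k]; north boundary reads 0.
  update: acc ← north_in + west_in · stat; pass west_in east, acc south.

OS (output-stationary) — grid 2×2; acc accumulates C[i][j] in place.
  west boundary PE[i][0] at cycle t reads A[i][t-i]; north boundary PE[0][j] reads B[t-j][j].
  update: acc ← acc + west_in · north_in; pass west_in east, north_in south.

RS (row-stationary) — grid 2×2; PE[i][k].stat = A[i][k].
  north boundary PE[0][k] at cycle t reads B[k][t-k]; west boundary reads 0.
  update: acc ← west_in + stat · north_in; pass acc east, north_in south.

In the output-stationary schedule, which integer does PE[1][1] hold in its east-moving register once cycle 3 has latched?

register = 5

OS (2×2). Following PE[1][1] plus its west/north inputs:
  step 0 · PE0,1: acc=0; fwd→0 fwd↓0
  step 0 · PE1,0: acc=0; fwd→0 fwd↓0
  step 0 · PE1,1: acc=0; fwd→0 fwd↓0
  step 1 · PE0,1: acc=54; fwd→9 fwd↓6
  step 1 · PE1,0: acc=16; fwd→2 fwd↓8
  step 1 · PE1,1: acc=0; fwd→0 fwd↓0
  step 2 · PE0,1: acc=86; fwd→4 fwd↓8
  step 2 · PE1,0: acc=41; fwd→5 fwd↓5
  step 2 · PE1,1: acc=12; fwd→2 fwd↓6
  step 3 · PE0,1: acc=86; fwd→0 fwd↓0
  step 3 · PE1,0: acc=41; fwd→0 fwd↓0
  step 3 · PE1,1: acc=52; fwd→5 fwd↓8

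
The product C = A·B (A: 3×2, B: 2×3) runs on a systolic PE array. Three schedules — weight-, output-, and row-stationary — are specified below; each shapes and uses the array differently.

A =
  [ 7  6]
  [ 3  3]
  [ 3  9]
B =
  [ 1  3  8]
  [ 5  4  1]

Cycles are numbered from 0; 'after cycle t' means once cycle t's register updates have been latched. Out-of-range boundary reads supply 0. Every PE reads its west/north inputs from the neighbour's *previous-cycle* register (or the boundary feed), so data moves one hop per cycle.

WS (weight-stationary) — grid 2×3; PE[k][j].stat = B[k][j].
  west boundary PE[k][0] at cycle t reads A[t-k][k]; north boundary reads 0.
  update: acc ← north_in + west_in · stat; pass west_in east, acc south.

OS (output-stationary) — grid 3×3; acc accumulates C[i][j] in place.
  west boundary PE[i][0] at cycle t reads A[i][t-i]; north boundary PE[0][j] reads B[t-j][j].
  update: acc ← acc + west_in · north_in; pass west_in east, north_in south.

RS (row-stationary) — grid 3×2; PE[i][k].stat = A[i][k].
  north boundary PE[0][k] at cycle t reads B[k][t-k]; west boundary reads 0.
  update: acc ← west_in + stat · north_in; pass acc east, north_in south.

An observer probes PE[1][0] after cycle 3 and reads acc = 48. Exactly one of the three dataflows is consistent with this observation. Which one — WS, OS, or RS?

WS [2×3] PE[1][0] across cycles:
  [0] (1,0) acc=0 (h:0 v:0)
  [1] (1,0) acc=37 (h:6 v:37)
  [2] (1,0) acc=18 (h:3 v:18)
  [3] (1,0) acc=48 (h:9 v:48)
OS [3×3] PE[1][0] across cycles:
  [0] (1,0) acc=0 (h:0 v:0)
  [1] (1,0) acc=3 (h:3 v:1)
  [2] (1,0) acc=18 (h:3 v:5)
  [3] (1,0) acc=18 (h:0 v:0)
RS [3×2] PE[1][0] across cycles:
  [0] (1,0) acc=0 (h:0 v:0)
  [1] (1,0) acc=3 (h:3 v:1)
  [2] (1,0) acc=9 (h:9 v:3)
  [3] (1,0) acc=24 (h:24 v:8)

dataflow = WS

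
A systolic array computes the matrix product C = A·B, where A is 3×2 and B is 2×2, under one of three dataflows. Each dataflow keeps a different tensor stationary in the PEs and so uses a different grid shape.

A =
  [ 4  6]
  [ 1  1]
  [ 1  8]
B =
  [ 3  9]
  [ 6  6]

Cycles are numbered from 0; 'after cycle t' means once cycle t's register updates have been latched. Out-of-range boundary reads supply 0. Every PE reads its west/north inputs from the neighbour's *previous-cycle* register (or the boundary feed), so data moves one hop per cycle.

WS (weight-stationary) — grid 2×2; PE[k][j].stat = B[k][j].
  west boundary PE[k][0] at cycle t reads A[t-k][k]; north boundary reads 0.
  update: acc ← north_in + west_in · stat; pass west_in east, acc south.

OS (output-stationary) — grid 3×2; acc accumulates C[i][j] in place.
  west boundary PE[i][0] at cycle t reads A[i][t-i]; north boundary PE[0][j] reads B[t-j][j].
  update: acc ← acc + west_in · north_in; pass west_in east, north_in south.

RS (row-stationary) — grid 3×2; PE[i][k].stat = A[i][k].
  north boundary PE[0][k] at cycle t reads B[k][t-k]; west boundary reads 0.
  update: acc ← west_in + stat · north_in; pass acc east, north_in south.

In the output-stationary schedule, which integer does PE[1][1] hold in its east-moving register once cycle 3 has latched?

register = 1

OS (3×2). Following PE[1][1] plus its west/north inputs:
  [0] (0,1) acc=0 (h:0 v:0)
  [0] (1,0) acc=0 (h:0 v:0)
  [0] (1,1) acc=0 (h:0 v:0)
  [1] (0,1) acc=36 (h:4 v:9)
  [1] (1,0) acc=3 (h:1 v:3)
  [1] (1,1) acc=0 (h:0 v:0)
  [2] (0,1) acc=72 (h:6 v:6)
  [2] (1,0) acc=9 (h:1 v:6)
  [2] (1,1) acc=9 (h:1 v:9)
  [3] (0,1) acc=72 (h:0 v:0)
  [3] (1,0) acc=9 (h:0 v:0)
  [3] (1,1) acc=15 (h:1 v:6)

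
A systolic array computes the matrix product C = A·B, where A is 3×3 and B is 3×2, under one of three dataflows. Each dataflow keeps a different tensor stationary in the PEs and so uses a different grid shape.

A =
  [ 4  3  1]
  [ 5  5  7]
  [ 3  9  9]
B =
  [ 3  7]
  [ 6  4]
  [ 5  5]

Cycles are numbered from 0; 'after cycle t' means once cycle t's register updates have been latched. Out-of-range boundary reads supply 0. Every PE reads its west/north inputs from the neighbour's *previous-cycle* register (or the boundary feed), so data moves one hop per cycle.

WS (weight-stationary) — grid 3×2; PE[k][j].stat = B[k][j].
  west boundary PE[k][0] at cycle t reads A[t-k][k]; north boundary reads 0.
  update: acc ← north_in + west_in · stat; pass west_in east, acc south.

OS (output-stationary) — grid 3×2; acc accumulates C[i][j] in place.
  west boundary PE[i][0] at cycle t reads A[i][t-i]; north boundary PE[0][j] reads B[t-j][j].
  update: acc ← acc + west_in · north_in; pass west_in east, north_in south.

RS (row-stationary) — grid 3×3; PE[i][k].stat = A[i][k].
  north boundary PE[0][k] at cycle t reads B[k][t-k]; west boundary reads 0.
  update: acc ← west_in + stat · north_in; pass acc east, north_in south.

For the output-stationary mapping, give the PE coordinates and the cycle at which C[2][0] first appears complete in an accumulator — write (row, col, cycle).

(row, col, cycle) = (2, 0, 4)

OS: C[2][0] accumulates in PE[2][0]:
  after 0 — PE[2][0] acc=0, pass-E 0, pass-S 0
  after 1 — PE[2][0] acc=0, pass-E 0, pass-S 0
  after 2 — PE[2][0] acc=9, pass-E 3, pass-S 3
  after 3 — PE[2][0] acc=63, pass-E 9, pass-S 6
  after 4 — PE[2][0] acc=108, pass-E 9, pass-S 5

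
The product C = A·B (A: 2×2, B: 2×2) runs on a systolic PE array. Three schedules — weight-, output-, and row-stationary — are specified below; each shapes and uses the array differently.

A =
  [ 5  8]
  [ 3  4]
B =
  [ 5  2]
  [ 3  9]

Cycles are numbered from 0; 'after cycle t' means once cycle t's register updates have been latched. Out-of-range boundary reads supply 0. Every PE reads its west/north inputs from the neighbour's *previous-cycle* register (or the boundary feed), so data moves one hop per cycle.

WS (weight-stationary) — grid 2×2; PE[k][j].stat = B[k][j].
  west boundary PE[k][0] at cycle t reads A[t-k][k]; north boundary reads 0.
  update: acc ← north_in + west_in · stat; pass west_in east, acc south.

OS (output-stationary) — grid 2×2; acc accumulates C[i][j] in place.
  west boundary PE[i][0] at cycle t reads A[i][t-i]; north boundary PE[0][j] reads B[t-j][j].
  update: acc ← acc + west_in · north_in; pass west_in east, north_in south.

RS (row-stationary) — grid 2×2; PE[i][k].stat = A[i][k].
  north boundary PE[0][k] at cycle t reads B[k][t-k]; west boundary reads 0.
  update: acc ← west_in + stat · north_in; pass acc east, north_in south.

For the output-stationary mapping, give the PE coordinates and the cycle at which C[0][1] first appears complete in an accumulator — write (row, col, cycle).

(row, col, cycle) = (0, 1, 2)

OS — PE[0][1] is where C[0][1] collects:
  t=0 PE[0][1]: acc=0 h=0 v=0
  t=1 PE[0][1]: acc=10 h=5 v=2
  t=2 PE[0][1]: acc=82 h=8 v=9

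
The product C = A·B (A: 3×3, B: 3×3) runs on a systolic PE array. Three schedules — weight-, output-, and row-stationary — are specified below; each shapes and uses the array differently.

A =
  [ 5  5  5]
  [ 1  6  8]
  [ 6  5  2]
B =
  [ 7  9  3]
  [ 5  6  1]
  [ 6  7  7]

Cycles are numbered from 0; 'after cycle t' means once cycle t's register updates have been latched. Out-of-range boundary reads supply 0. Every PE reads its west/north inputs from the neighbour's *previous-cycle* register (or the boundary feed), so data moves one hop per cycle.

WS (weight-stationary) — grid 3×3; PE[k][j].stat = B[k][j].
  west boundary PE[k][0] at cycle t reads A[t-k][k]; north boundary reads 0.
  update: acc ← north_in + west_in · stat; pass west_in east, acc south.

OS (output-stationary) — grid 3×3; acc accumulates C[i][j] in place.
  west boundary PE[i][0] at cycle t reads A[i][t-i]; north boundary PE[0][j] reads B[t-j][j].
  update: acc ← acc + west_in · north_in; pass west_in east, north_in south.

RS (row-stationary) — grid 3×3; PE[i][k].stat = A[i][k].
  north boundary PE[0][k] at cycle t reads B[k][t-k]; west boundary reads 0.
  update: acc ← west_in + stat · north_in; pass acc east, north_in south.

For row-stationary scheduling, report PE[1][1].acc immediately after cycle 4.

RS on a 3×3 grid — tracing PE[1][1] and its feeders:
  cycle 0: PE[0][1] → acc 0, east 0, south 0
  cycle 0: PE[1][0] → acc 0, east 0, south 0
  cycle 0: PE[1][1] → acc 0, east 0, south 0
  cycle 1: PE[0][1] → acc 60, east 60, south 5
  cycle 1: PE[1][0] → acc 7, east 7, south 7
  cycle 1: PE[1][1] → acc 0, east 0, south 0
  cycle 2: PE[0][1] → acc 75, east 75, south 6
  cycle 2: PE[1][0] → acc 9, east 9, south 9
  cycle 2: PE[1][1] → acc 37, east 37, south 5
  cycle 3: PE[0][1] → acc 20, east 20, south 1
  cycle 3: PE[1][0] → acc 3, east 3, south 3
  cycle 3: PE[1][1] → acc 45, east 45, south 6
  cycle 4: PE[0][1] → acc 0, east 0, south 0
  cycle 4: PE[1][0] → acc 0, east 0, south 0
  cycle 4: PE[1][1] → acc 9, east 9, south 1

PE[1][1].acc = 9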